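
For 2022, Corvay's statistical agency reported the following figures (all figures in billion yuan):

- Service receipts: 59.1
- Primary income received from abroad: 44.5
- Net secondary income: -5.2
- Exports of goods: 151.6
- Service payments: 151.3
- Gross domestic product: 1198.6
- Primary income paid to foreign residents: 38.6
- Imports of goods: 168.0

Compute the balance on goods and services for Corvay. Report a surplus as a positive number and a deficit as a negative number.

-108.6

Goods balance = 151.6 - 168.0 = -16.4
Services balance = 59.1 - 151.3 = -92.2
Trade balance (goods + services) = -16.4 + (-92.2) = -108.6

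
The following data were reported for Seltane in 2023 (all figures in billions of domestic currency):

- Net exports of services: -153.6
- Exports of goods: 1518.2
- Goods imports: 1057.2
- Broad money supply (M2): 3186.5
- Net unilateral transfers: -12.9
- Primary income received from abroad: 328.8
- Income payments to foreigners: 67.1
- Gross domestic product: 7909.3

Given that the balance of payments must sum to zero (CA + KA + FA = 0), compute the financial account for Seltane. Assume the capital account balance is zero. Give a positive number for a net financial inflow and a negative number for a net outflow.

-556.2

Goods balance = 1518.2 - 1057.2 = 461.0
Services balance = -153.6
Trade balance (goods + services) = 461.0 + (-153.6) = 307.4
Net primary income = 328.8 - 67.1 = 261.7
Net secondary income = -12.9
Current account = 307.4 + 261.7 + (-12.9) = 556.2
Financial account = -(556.2) = -556.2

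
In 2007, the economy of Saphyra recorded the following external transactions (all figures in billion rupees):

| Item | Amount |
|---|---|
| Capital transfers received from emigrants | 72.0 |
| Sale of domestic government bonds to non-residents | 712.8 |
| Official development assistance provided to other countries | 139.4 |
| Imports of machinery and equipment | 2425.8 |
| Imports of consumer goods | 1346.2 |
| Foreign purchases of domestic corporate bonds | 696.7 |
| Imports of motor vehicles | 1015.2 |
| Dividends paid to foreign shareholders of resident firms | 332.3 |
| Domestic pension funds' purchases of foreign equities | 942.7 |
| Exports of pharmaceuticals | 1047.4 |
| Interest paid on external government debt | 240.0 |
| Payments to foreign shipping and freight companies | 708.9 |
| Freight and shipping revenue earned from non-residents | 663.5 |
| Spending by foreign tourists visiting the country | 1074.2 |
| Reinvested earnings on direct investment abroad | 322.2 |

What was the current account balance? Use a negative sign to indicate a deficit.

-3100.5

Goods: -1346.2 - 1015.2 - 2425.8 + 1047.4 = -3739.8
Services: -708.9 + 1074.2 + 663.5 = 1028.8
Primary income: -332.3 - 240.0 + 322.2 = -250.1
Secondary income: -139.4
Current account = (-3739.8) + 1028.8 + (-250.1) + (-139.4) = -3100.5
(Excluded from the current account — capital account: capital transfers received from emigrants 72.0; financial account: sale of domestic government bonds to non-residents 712.8, foreign purchases of domestic corporate bonds 696.7, domestic pension funds' purchases of foreign equities 942.7.)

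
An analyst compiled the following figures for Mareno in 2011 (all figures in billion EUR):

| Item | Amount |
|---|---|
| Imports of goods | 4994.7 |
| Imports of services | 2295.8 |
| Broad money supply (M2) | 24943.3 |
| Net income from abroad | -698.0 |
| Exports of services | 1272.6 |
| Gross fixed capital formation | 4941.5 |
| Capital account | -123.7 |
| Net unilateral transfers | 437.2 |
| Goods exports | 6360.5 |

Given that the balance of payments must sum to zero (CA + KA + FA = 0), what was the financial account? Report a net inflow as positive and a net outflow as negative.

Goods balance = 6360.5 - 4994.7 = 1365.8
Services balance = 1272.6 - 2295.8 = -1023.2
Trade balance (goods + services) = 1365.8 + (-1023.2) = 342.6
Net primary income = -698.0
Net secondary income = 437.2
Current account = 342.6 + (-698.0) + 437.2 = 81.8
Financial account = -(81.8 + (-123.7)) = 41.9

41.9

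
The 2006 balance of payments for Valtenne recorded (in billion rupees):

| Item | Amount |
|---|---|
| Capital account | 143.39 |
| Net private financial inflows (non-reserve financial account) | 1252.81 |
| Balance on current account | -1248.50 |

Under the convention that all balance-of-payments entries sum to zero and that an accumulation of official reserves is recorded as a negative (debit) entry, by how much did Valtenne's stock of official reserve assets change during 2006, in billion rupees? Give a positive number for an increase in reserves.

Official reserve transactions balance = -((-1248.50) + 143.39 + 1252.81) = -147.70
An accumulation of reserves is recorded as a debit (negative entry), so the change in the stock of reserves is the negative of that balance.
Change in official reserves = -(-147.70) = 147.70

147.70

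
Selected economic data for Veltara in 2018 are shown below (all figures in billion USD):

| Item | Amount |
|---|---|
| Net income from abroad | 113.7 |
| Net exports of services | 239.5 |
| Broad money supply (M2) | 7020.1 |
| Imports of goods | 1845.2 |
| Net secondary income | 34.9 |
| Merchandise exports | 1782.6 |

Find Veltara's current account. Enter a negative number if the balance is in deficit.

325.5

Goods balance = 1782.6 - 1845.2 = -62.6
Services balance = 239.5
Trade balance (goods + services) = -62.6 + 239.5 = 176.9
Net primary income = 113.7
Net secondary income = 34.9
Current account = 176.9 + 113.7 + 34.9 = 325.5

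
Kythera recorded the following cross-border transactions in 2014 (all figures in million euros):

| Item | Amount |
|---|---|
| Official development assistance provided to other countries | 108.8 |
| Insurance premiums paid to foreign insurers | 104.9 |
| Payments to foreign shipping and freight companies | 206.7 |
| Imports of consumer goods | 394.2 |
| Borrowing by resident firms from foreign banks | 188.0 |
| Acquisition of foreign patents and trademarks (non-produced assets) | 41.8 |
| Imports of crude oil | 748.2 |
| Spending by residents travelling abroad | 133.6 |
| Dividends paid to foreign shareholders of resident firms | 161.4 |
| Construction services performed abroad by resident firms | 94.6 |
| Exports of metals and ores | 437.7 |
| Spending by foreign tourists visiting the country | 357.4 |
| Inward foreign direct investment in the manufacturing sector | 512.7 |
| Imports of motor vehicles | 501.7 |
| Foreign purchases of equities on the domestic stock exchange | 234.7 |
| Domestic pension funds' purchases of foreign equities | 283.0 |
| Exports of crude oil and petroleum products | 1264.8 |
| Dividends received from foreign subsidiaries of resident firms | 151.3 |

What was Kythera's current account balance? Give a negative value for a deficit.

-53.7

Goods: 437.7 - 501.7 + 1264.8 - 748.2 - 394.2 = 58.4
Services: 357.4 + 94.6 - 104.9 - 206.7 - 133.6 = 6.8
Primary income: -161.4 + 151.3 = -10.1
Secondary income: -108.8
Current account = 58.4 + 6.8 + (-10.1) + (-108.8) = -53.7
(Excluded from the current account — financial account: borrowing by resident firms from foreign banks 188.0, inward foreign direct investment in the manufacturing sector 512.7, foreign purchases of equities on the domestic stock exchange 234.7, domestic pension funds' purchases of foreign equities 283.0; capital account: acquisition of foreign patents and trademarks (non-produced assets) 41.8.)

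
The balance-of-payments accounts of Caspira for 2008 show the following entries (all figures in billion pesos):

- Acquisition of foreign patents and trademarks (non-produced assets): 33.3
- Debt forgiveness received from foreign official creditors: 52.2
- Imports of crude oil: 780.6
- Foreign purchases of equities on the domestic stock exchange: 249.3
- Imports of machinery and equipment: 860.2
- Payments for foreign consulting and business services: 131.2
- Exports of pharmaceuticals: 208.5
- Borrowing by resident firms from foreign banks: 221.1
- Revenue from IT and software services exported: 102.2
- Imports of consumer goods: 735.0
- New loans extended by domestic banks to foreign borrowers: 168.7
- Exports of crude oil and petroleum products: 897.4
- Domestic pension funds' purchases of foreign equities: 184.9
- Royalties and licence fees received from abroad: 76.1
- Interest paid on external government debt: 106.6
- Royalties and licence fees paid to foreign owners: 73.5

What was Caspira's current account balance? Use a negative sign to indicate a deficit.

-1402.9

Goods: -780.6 - 860.2 + 897.4 + 208.5 - 735.0 = -1269.9
Services: -131.2 - 73.5 + 102.2 + 76.1 = -26.4
Primary income: -106.6
Current account = (-1269.9) + (-26.4) + (-106.6) = -1402.9
(Excluded from the current account — capital account: acquisition of foreign patents and trademarks (non-produced assets) 33.3, debt forgiveness received from foreign official creditors 52.2; financial account: foreign purchases of equities on the domestic stock exchange 249.3, borrowing by resident firms from foreign banks 221.1, new loans extended by domestic banks to foreign borrowers 168.7, domestic pension funds' purchases of foreign equities 184.9.)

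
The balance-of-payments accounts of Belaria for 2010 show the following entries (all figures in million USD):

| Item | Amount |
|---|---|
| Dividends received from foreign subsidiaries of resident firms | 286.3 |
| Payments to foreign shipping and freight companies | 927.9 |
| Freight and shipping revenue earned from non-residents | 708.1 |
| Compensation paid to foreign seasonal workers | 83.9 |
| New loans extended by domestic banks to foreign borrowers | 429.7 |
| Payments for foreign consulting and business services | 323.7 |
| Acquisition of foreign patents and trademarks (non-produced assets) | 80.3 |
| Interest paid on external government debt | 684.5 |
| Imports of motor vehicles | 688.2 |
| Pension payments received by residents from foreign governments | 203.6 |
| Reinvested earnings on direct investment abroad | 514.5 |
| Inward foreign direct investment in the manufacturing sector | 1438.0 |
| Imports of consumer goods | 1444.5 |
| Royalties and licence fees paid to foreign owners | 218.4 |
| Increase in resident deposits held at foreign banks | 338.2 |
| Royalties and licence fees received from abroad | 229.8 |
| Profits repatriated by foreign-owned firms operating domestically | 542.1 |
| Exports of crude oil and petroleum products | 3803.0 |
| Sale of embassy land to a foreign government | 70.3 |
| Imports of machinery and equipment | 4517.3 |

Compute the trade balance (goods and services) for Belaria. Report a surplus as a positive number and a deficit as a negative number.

Goods: -4517.3 + 3803.0 - 1444.5 - 688.2 = -2847.0
Services: -218.4 + 708.1 + 229.8 - 927.9 - 323.7 = -532.1
Trade balance = -2847.0 + (-532.1) = -3379.1
(Excluded from the trade balance — primary income: dividends received from foreign subsidiaries of resident firms 286.3, compensation paid to foreign seasonal workers 83.9, interest paid on external government debt 684.5, reinvested earnings on direct investment abroad 514.5, profits repatriated by foreign-owned firms operating domestically 542.1; financial account: new loans extended by domestic banks to foreign borrowers 429.7, inward foreign direct investment in the manufacturing sector 1438.0, increase in resident deposits held at foreign banks 338.2; capital account: acquisition of foreign patents and trademarks (non-produced assets) 80.3, sale of embassy land to a foreign government 70.3; secondary income: pension payments received by residents from foreign governments 203.6.)

-3379.1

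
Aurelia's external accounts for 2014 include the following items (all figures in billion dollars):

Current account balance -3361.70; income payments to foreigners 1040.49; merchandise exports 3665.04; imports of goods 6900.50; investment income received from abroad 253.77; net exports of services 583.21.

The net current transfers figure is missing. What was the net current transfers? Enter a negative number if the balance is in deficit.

Current account = goods balance + services balance + net primary income + net secondary income
Sum of the known components = -3438.97
Net current transfers = CA - (known components) = -3361.70 - (-3438.97) = 77.27

77.27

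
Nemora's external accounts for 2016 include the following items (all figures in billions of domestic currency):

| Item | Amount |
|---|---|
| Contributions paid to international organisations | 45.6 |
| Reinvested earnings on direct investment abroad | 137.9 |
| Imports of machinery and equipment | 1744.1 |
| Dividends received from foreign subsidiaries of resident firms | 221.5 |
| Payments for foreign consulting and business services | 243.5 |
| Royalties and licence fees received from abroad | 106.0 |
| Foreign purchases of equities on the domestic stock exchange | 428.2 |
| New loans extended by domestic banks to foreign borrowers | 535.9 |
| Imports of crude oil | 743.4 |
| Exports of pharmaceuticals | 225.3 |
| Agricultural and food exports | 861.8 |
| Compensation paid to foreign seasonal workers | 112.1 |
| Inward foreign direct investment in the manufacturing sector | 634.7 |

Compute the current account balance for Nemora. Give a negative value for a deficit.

Goods: 861.8 - 743.4 + 225.3 - 1744.1 = -1400.4
Services: -243.5 + 106.0 = -137.5
Primary income: 221.5 - 112.1 + 137.9 = 247.3
Secondary income: -45.6
Current account = (-1400.4) + (-137.5) + 247.3 + (-45.6) = -1336.2
(Excluded from the current account — financial account: foreign purchases of equities on the domestic stock exchange 428.2, new loans extended by domestic banks to foreign borrowers 535.9, inward foreign direct investment in the manufacturing sector 634.7.)

-1336.2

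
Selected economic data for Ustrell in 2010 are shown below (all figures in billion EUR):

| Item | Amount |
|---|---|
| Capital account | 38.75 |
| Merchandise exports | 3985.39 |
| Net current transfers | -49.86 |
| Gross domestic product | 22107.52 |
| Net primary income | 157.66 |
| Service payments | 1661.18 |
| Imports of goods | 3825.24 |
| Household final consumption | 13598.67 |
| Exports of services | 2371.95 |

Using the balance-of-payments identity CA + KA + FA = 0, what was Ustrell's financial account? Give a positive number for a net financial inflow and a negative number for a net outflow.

-1017.47

Goods balance = 3985.39 - 3825.24 = 160.15
Services balance = 2371.95 - 1661.18 = 710.77
Trade balance (goods + services) = 160.15 + 710.77 = 870.92
Net primary income = 157.66
Net secondary income = -49.86
Current account = 870.92 + 157.66 + (-49.86) = 978.72
Financial account = -(978.72 + 38.75) = -1017.47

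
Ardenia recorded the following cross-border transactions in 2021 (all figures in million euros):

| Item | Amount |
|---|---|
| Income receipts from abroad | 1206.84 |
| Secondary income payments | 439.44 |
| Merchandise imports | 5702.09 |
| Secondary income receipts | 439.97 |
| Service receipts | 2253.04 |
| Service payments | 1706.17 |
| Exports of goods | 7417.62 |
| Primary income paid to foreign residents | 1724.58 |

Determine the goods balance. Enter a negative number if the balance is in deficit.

1715.53

Goods balance = 7417.62 - 5702.09 = 1715.53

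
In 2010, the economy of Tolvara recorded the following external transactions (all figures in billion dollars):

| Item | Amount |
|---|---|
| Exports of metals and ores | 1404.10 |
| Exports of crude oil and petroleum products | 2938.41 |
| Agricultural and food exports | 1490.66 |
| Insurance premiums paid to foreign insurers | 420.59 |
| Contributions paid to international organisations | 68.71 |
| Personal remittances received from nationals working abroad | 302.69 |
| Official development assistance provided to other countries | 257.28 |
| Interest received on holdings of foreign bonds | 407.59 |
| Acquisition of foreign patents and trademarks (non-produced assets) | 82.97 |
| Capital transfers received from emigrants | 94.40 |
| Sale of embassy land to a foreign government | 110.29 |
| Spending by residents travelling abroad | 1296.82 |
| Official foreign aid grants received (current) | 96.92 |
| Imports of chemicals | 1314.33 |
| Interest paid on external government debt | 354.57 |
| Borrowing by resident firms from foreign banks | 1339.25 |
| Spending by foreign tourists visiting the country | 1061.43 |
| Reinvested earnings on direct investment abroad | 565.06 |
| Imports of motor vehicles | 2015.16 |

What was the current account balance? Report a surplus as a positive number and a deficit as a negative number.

Goods: -2015.16 + 2938.41 - 1314.33 + 1404.10 + 1490.66 = 2503.68
Services: -1296.82 - 420.59 + 1061.43 = -655.98
Primary income: 565.06 + 407.59 - 354.57 = 618.08
Secondary income: 96.92 - 257.28 + 302.69 - 68.71 = 73.62
Current account = 2503.68 + (-655.98) + 618.08 + 73.62 = 2539.40
(Excluded from the current account — capital account: acquisition of foreign patents and trademarks (non-produced assets) 82.97, capital transfers received from emigrants 94.40, sale of embassy land to a foreign government 110.29; financial account: borrowing by resident firms from foreign banks 1339.25.)

2539.40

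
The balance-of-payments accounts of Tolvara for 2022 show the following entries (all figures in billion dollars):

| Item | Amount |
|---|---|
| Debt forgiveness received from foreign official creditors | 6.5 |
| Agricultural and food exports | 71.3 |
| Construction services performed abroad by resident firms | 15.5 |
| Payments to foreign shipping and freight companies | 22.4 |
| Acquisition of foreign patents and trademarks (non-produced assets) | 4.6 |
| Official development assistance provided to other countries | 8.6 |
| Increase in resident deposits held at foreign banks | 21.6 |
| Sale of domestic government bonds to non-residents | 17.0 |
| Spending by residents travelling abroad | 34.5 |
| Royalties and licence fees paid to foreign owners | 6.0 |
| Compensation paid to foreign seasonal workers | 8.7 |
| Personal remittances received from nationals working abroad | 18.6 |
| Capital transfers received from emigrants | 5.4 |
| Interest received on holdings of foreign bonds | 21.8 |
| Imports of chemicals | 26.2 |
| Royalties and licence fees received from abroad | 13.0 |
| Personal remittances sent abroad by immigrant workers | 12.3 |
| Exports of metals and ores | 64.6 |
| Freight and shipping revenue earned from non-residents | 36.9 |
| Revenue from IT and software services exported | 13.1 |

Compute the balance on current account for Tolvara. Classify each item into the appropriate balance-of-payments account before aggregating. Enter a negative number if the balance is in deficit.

136.1

Goods: 64.6 - 26.2 + 71.3 = 109.7
Services: -22.4 - 34.5 + 36.9 + 15.5 + 13.1 + 13.0 - 6.0 = 15.6
Primary income: -8.7 + 21.8 = 13.1
Secondary income: -8.6 - 12.3 + 18.6 = -2.3
Current account = 109.7 + 15.6 + 13.1 + (-2.3) = 136.1
(Excluded from the current account — capital account: debt forgiveness received from foreign official creditors 6.5, acquisition of foreign patents and trademarks (non-produced assets) 4.6, capital transfers received from emigrants 5.4; financial account: increase in resident deposits held at foreign banks 21.6, sale of domestic government bonds to non-residents 17.0.)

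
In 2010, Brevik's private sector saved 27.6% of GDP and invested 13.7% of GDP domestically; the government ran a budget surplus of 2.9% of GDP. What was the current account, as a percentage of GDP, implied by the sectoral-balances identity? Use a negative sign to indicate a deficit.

By the sectoral-balances identity, CA = (S_private - I) + (T - G).
Private balance = 27.6 - 13.7 = 13.9
Government balance (T - G) = 2.9
CA = 13.9 + 2.9 = 16.8

16.8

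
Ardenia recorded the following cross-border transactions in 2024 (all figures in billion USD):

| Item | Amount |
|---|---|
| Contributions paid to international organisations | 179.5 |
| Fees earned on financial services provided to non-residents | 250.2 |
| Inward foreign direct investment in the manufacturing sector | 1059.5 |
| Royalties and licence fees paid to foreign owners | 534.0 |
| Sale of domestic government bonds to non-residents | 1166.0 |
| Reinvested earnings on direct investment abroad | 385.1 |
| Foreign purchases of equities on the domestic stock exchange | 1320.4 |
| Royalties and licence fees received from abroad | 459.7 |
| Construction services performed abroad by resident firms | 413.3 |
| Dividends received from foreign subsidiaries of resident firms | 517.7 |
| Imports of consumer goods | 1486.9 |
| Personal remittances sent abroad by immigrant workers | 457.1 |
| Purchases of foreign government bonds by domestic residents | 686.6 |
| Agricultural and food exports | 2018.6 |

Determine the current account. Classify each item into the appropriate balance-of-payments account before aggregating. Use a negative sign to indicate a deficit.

1387.1

Goods: 2018.6 - 1486.9 = 531.7
Services: 413.3 + 250.2 + 459.7 - 534.0 = 589.2
Primary income: 385.1 + 517.7 = 902.8
Secondary income: -457.1 - 179.5 = -636.6
Current account = 531.7 + 589.2 + 902.8 + (-636.6) = 1387.1
(Excluded from the current account — financial account: inward foreign direct investment in the manufacturing sector 1059.5, sale of domestic government bonds to non-residents 1166.0, foreign purchases of equities on the domestic stock exchange 1320.4, purchases of foreign government bonds by domestic residents 686.6.)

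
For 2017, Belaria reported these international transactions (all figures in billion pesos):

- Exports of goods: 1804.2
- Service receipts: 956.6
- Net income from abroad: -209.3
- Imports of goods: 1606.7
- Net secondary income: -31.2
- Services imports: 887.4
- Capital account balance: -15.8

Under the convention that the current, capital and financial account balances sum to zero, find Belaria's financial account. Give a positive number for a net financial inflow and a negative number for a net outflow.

-10.4

Goods balance = 1804.2 - 1606.7 = 197.5
Services balance = 956.6 - 887.4 = 69.2
Trade balance (goods + services) = 197.5 + 69.2 = 266.7
Net primary income = -209.3
Net secondary income = -31.2
Current account = 266.7 + (-209.3) + (-31.2) = 26.2
Financial account = -(26.2 + (-15.8)) = -10.4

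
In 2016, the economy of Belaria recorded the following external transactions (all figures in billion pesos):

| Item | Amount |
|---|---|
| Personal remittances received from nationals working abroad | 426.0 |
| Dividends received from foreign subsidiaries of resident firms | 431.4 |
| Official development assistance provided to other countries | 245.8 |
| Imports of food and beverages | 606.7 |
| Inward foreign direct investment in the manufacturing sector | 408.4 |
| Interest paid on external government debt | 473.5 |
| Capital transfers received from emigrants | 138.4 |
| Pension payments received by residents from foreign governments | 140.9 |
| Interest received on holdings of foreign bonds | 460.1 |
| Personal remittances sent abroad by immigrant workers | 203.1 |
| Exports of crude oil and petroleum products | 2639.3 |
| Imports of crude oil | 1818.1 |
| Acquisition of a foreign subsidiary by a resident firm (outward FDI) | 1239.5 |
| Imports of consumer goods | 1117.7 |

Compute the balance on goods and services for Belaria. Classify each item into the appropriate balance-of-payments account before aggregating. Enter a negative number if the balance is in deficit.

Goods: -606.7 + 2639.3 - 1117.7 - 1818.1 = -903.2
Trade balance = -903.2 + 0.0 = -903.2
(Excluded from the trade balance — secondary income: personal remittances received from nationals working abroad 426.0, official development assistance provided to other countries 245.8, pension payments received by residents from foreign governments 140.9, personal remittances sent abroad by immigrant workers 203.1; primary income: dividends received from foreign subsidiaries of resident firms 431.4, interest paid on external government debt 473.5, interest received on holdings of foreign bonds 460.1; financial account: inward foreign direct investment in the manufacturing sector 408.4, acquisition of a foreign subsidiary by a resident firm (outward FDI) 1239.5; capital account: capital transfers received from emigrants 138.4.)

-903.2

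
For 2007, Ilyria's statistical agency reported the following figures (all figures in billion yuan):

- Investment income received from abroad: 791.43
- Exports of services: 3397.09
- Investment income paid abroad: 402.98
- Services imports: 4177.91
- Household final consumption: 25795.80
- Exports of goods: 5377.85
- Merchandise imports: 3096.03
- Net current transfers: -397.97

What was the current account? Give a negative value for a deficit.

Goods balance = 5377.85 - 3096.03 = 2281.82
Services balance = 3397.09 - 4177.91 = -780.82
Trade balance (goods + services) = 2281.82 + (-780.82) = 1501.00
Net primary income = 791.43 - 402.98 = 388.45
Net secondary income = -397.97
Current account = 1501.00 + 388.45 + (-397.97) = 1491.48

1491.48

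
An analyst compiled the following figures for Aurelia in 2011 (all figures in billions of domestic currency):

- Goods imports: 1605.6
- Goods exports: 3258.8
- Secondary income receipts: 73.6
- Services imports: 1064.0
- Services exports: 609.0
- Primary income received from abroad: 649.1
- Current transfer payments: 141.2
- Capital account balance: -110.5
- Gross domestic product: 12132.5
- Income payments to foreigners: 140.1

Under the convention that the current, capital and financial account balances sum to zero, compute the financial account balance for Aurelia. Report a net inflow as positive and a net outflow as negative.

-1529.1

Goods balance = 3258.8 - 1605.6 = 1653.2
Services balance = 609.0 - 1064.0 = -455.0
Trade balance (goods + services) = 1653.2 + (-455.0) = 1198.2
Net primary income = 649.1 - 140.1 = 509.0
Net secondary income = 73.6 - 141.2 = -67.6
Current account = 1198.2 + 509.0 + (-67.6) = 1639.6
Financial account = -(1639.6 + (-110.5)) = -1529.1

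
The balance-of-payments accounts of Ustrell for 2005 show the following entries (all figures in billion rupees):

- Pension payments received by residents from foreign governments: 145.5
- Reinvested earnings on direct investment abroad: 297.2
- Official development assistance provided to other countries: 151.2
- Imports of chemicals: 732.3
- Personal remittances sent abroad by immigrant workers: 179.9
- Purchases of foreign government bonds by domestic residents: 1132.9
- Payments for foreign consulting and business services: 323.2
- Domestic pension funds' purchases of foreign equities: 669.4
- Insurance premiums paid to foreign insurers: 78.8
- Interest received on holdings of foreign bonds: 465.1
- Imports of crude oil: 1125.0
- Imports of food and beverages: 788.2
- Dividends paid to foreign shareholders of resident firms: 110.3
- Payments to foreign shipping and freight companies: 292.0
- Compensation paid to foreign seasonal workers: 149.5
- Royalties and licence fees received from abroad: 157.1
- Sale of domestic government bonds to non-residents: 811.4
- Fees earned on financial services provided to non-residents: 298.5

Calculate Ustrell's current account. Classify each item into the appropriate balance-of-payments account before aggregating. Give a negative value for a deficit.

Goods: -788.2 - 732.3 - 1125.0 = -2645.5
Services: -323.2 - 292.0 - 78.8 + 298.5 + 157.1 = -238.4
Primary income: 297.2 - 149.5 - 110.3 + 465.1 = 502.5
Secondary income: 145.5 - 151.2 - 179.9 = -185.6
Current account = (-2645.5) + (-238.4) + 502.5 + (-185.6) = -2567.0
(Excluded from the current account — financial account: purchases of foreign government bonds by domestic residents 1132.9, domestic pension funds' purchases of foreign equities 669.4, sale of domestic government bonds to non-residents 811.4.)

-2567.0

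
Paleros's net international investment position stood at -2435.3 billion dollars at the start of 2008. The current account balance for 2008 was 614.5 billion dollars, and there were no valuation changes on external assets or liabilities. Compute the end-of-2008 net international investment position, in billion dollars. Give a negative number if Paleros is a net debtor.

With no valuation effects, change in NIIP = current account = 614.5
End-of-year NIIP = -2435.3 + 614.5 = -1820.8

-1820.8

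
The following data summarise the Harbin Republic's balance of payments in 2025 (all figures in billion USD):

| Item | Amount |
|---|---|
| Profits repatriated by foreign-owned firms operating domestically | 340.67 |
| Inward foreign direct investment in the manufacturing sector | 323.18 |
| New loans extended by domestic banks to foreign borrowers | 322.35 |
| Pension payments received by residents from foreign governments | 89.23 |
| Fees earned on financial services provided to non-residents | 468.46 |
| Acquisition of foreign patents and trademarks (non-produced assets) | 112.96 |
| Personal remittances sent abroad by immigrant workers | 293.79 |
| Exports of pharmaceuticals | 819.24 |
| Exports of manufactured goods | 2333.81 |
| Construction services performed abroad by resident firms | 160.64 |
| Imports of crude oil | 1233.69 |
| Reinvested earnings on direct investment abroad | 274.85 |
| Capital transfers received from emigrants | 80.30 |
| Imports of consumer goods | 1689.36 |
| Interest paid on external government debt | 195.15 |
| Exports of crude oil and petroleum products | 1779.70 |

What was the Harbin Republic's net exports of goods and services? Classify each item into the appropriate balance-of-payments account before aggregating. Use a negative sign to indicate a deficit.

2638.80

Goods: -1233.69 - 1689.36 + 819.24 + 1779.70 + 2333.81 = 2009.70
Services: 160.64 + 468.46 = 629.10
Trade balance = 2009.70 + 629.10 = 2638.80
(Excluded from the trade balance — primary income: profits repatriated by foreign-owned firms operating domestically 340.67, reinvested earnings on direct investment abroad 274.85, interest paid on external government debt 195.15; financial account: inward foreign direct investment in the manufacturing sector 323.18, new loans extended by domestic banks to foreign borrowers 322.35; secondary income: pension payments received by residents from foreign governments 89.23, personal remittances sent abroad by immigrant workers 293.79; capital account: acquisition of foreign patents and trademarks (non-produced assets) 112.96, capital transfers received from emigrants 80.30.)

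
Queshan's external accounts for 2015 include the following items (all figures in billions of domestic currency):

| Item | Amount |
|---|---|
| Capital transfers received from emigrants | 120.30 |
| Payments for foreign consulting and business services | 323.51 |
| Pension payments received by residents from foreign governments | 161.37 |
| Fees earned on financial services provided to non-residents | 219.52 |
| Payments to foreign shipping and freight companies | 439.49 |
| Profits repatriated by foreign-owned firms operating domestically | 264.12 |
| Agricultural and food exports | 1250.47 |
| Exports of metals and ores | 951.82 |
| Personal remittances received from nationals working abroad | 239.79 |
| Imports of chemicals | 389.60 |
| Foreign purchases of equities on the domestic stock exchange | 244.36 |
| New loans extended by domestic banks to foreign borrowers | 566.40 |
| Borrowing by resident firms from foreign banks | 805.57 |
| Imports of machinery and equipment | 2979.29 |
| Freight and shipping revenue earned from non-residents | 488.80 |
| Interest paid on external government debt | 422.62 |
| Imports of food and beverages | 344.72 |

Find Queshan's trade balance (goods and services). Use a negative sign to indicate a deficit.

Goods: -2979.29 + 951.82 - 344.72 + 1250.47 - 389.60 = -1511.32
Services: -439.49 - 323.51 + 219.52 + 488.80 = -54.68
Trade balance = -1511.32 + (-54.68) = -1566.00
(Excluded from the trade balance — capital account: capital transfers received from emigrants 120.30; secondary income: pension payments received by residents from foreign governments 161.37, personal remittances received from nationals working abroad 239.79; primary income: profits repatriated by foreign-owned firms operating domestically 264.12, interest paid on external government debt 422.62; financial account: foreign purchases of equities on the domestic stock exchange 244.36, new loans extended by domestic banks to foreign borrowers 566.40, borrowing by resident firms from foreign banks 805.57.)

-1566.00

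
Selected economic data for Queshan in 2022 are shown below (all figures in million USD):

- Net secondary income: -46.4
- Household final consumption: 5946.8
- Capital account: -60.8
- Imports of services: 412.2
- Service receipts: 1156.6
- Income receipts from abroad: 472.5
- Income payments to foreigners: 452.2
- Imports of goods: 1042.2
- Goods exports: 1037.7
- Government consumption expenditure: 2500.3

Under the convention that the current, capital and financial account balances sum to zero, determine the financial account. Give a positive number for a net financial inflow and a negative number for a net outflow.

-653.0

Goods balance = 1037.7 - 1042.2 = -4.5
Services balance = 1156.6 - 412.2 = 744.4
Trade balance (goods + services) = -4.5 + 744.4 = 739.9
Net primary income = 472.5 - 452.2 = 20.3
Net secondary income = -46.4
Current account = 739.9 + 20.3 + (-46.4) = 713.8
Financial account = -(713.8 + (-60.8)) = -653.0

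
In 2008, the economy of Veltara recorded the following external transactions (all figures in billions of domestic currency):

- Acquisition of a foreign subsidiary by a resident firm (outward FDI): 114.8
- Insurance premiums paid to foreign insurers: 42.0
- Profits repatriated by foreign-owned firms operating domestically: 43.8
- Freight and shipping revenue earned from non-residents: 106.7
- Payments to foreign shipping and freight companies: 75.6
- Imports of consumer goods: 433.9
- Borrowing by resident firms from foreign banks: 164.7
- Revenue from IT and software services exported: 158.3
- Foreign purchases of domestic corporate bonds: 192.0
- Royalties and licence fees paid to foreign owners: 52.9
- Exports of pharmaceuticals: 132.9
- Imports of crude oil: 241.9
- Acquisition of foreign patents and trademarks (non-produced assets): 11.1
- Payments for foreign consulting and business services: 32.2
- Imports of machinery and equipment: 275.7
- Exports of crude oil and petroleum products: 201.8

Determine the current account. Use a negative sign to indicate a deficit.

-598.3

Goods: -433.9 + 201.8 - 275.7 - 241.9 + 132.9 = -616.8
Services: -42.0 - 75.6 - 32.2 - 52.9 + 158.3 + 106.7 = 62.3
Primary income: -43.8
Current account = (-616.8) + 62.3 + (-43.8) = -598.3
(Excluded from the current account — financial account: acquisition of a foreign subsidiary by a resident firm (outward FDI) 114.8, borrowing by resident firms from foreign banks 164.7, foreign purchases of domestic corporate bonds 192.0; capital account: acquisition of foreign patents and trademarks (non-produced assets) 11.1.)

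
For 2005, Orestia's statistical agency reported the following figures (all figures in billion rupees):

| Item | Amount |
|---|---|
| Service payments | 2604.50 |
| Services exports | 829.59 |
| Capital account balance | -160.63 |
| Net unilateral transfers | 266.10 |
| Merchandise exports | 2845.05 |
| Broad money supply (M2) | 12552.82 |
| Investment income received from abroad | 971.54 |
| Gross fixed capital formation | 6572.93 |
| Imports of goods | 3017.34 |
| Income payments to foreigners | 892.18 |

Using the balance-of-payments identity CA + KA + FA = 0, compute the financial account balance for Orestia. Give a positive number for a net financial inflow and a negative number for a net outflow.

Goods balance = 2845.05 - 3017.34 = -172.29
Services balance = 829.59 - 2604.50 = -1774.91
Trade balance (goods + services) = -172.29 + (-1774.91) = -1947.20
Net primary income = 971.54 - 892.18 = 79.36
Net secondary income = 266.10
Current account = -1947.20 + 79.36 + 266.10 = -1601.74
Financial account = -(-1601.74 + (-160.63)) = 1762.37

1762.37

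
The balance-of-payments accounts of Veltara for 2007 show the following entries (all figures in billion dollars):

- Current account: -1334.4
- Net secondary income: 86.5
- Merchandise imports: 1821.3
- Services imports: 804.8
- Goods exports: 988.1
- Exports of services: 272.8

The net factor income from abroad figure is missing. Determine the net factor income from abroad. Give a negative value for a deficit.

Current account = goods balance + services balance + net primary income + net secondary income
Sum of the known components = -1278.7
Net factor income from abroad = CA - (known components) = -1334.4 - (-1278.7) = -55.7

-55.7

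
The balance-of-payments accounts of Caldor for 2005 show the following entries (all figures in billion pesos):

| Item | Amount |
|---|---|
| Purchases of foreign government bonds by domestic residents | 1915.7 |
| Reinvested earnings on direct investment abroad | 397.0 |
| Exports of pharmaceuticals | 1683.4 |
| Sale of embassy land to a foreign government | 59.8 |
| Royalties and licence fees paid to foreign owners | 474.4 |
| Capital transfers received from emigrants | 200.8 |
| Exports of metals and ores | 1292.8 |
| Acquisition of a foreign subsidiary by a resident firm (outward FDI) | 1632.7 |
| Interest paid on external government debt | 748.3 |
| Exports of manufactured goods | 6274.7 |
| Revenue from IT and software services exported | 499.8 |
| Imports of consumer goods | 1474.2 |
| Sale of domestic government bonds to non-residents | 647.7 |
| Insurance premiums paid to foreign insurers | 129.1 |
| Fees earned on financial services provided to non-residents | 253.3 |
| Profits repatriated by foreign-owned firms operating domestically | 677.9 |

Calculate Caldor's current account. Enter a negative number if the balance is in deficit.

Goods: -1474.2 + 6274.7 + 1683.4 + 1292.8 = 7776.7
Services: 499.8 - 129.1 + 253.3 - 474.4 = 149.6
Primary income: -677.9 - 748.3 + 397.0 = -1029.2
Current account = 7776.7 + 149.6 + (-1029.2) = 6897.1
(Excluded from the current account — financial account: purchases of foreign government bonds by domestic residents 1915.7, acquisition of a foreign subsidiary by a resident firm (outward FDI) 1632.7, sale of domestic government bonds to non-residents 647.7; capital account: sale of embassy land to a foreign government 59.8, capital transfers received from emigrants 200.8.)

6897.1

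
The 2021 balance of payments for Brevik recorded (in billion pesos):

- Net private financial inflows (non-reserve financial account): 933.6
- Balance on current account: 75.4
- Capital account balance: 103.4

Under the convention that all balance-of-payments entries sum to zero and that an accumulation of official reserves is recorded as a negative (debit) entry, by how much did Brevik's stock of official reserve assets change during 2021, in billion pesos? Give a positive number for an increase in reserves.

Official reserve transactions balance = -(75.4 + 103.4 + 933.6) = -1112.4
An accumulation of reserves is recorded as a debit (negative entry), so the change in the stock of reserves is the negative of that balance.
Change in official reserves = -(-1112.4) = 1112.4

1112.4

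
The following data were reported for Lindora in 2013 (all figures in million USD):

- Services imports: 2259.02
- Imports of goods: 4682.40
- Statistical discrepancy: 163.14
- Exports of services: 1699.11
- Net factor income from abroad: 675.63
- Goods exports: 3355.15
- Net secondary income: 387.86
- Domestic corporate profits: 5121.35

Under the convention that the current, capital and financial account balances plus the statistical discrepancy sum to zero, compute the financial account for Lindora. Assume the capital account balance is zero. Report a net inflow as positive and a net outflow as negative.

660.53

Goods balance = 3355.15 - 4682.40 = -1327.25
Services balance = 1699.11 - 2259.02 = -559.91
Trade balance (goods + services) = -1327.25 + (-559.91) = -1887.16
Net primary income = 675.63
Net secondary income = 387.86
Current account = -1887.16 + 675.63 + 387.86 = -823.67
Financial account = -(-823.67 + 163.14) = 660.53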